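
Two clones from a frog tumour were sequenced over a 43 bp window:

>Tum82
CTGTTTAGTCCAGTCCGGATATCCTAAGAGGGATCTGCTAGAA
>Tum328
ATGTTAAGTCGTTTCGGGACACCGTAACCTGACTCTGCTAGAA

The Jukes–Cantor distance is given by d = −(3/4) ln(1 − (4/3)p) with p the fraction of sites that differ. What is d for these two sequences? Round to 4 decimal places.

0.4270

Mismatches occur at site 1 (C↔A), site 6 (T↔A), site 11 (C↔G), site 12 (A↔T), site 13 (G↔T), site 16 (C↔G), site 20 (T↔C), site 22 (T↔C), site 24 (C↔G), site 28 (G↔C), site 29 (A↔C), site 30 (G↔T), site 32 (G↔A), site 33 (A↔C).
p = 14/43 = 0.325581.
d = −0.75 · ln(1 − (4/3)·0.325581) = −0.75 · ln(0.565892) = −0.75 · (-0.569352) = 0.4270.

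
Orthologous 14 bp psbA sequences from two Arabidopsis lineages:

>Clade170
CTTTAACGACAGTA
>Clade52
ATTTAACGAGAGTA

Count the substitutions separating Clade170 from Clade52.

The sequences differ at positions 1 (C/A), 10 (C/G).
That gives 2 mismatches out of 14 aligned sites, so the Hamming distance is 2.

2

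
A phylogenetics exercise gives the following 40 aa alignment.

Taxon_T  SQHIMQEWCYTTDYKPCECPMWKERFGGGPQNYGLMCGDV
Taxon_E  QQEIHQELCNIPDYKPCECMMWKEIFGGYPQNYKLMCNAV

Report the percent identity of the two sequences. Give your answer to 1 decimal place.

67.5%

Differing sites — 1:S/Q; 3:H/E; 5:M/H; 8:W/L; 10:Y/N; 11:T/I; 12:T/P; 20:P/M; 25:R/I; 29:G/Y; 34:G/K; 38:G/N; 39:D/A.
27 of the 40 sites match, so the percent identity is 27/40 × 100 = 67.5%.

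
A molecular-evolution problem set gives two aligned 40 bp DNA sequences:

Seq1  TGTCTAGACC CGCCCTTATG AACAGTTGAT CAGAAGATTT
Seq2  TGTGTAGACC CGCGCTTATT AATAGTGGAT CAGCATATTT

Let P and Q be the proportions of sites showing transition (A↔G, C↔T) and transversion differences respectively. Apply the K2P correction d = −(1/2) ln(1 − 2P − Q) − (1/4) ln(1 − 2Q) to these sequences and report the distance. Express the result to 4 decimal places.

The sequences differ at positions 4 (C/G, transversion), 14 (C/G, transversion), 20 (G/T, transversion), 23 (C/T, transition), 27 (T/G, transversion), 34 (A/C, transversion), 36 (G/T, transversion).
Of the 7 differences, 1 transition and 6 transversions over 40 sites: P = 1/40 = 0.025000, Q = 6/40 = 0.150000.
d = −0.5·ln(0.800000) − 0.25·ln(0.700000) = −0.5·(-0.223144) − 0.25·(-0.356675) = 0.2007.

0.2007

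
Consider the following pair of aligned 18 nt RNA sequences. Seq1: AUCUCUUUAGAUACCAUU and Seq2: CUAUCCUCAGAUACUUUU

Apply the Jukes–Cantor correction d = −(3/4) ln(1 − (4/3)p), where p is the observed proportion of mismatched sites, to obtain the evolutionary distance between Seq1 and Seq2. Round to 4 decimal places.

0.4408

Mismatches occur at site 1 (A/C), site 3 (C/A), site 6 (U/C), site 8 (U/C), site 15 (C/U), site 16 (A/U).
p = 6/18 = 0.333333.
d = −0.75 · ln(1 − (4/3)·0.333333) = −0.75 · ln(0.555556) = −0.75 · (-0.587786) = 0.4408.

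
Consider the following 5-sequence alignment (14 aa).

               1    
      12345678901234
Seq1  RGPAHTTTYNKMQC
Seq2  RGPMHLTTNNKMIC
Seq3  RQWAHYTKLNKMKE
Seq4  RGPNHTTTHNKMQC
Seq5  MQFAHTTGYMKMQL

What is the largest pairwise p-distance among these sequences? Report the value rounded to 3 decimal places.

Pairwise Hamming distances:
  Seq1 vs Seq2: 4
  Seq1 vs Seq3: 7
  Seq1 vs Seq4: 2
  Seq1 vs Seq5: 6
  Seq2 vs Seq3: 8
  Seq2 vs Seq4: 4
  Seq2 vs Seq5: 10
  Seq3 vs Seq4: 8
  Seq3 vs Seq5: 8
  Seq4 vs Seq5: 8
The largest is 10 mismatches, between Seq2 and Seq5; p = 10/14 = 0.714.

0.714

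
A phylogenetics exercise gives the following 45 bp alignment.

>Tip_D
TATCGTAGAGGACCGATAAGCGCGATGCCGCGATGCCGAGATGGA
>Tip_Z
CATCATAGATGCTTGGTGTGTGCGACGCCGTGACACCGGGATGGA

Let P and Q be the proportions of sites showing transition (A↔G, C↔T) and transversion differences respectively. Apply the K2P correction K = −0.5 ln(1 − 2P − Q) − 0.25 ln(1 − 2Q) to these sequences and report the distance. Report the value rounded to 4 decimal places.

0.4939

Differing sites — 1:T/C (Ti); 5:G/A (Ti); 10:G/T (Tv); 12:A/C (Tv); 13:C/T (Ti); 14:C/T (Ti); 16:A/G (Ti); 18:A/G (Ti); 19:A/T (Tv); 21:C/T (Ti); 26:T/C (Ti); 31:C/T (Ti); 34:T/C (Ti); 35:G/A (Ti); 39:A/G (Ti).
Of the 15 differences, 12 transitions and 3 transversions over 45 sites: P = 12/45 = 0.266667, Q = 3/45 = 0.066667.
d = −0.5·ln(0.399999) − 0.25·ln(0.866666) = −0.5·(-0.916293) − 0.25·(-0.143102) = 0.4939.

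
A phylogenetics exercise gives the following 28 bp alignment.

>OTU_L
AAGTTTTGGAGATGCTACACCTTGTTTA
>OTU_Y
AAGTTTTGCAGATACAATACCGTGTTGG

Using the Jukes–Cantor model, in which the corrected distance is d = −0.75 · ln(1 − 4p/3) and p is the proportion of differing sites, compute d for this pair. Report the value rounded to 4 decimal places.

The sequences differ at positions 9 (G/C), 14 (G/A), 16 (T/A), 18 (C/T), 22 (T/G), 27 (T/G), 28 (A/G).
p = 7/28 = 0.250000.
d = −0.75 · ln(1 − (4/3)·0.250000) = −0.75 · ln(0.666667) = −0.75 · (-0.405465) = 0.3041.

0.3041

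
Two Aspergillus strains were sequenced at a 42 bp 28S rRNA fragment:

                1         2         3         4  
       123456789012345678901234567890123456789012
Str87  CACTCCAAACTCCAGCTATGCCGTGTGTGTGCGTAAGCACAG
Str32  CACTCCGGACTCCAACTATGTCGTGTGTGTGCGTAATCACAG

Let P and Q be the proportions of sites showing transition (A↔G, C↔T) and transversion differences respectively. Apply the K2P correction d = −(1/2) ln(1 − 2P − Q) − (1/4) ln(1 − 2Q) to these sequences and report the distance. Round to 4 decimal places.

Mismatches occur at site 7 (A→G, transition), site 8 (A→G, transition), site 15 (G→A, transition), site 21 (C→T, transition), site 37 (G→T, transversion).
Of the 5 differences, 4 transitions and 1 transversion over 42 sites: P = 4/42 = 0.095238, Q = 1/42 = 0.023810.
d = −0.5·ln(0.785714) − 0.25·ln(0.952380) = −0.5·(-0.241162) − 0.25·(-0.048791) = 0.1328.

0.1328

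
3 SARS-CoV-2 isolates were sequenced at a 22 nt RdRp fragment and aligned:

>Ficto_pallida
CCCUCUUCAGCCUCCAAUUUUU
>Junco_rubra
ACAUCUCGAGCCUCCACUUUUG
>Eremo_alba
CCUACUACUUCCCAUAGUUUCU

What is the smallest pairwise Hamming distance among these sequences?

Pairwise Hamming distances:
  Ficto_pallida vs Junco_rubra: 6
  Ficto_pallida vs Eremo_alba: 10
  Junco_rubra vs Eremo_alba: 13
The smallest is 6, between Ficto_pallida and Junco_rubra.

6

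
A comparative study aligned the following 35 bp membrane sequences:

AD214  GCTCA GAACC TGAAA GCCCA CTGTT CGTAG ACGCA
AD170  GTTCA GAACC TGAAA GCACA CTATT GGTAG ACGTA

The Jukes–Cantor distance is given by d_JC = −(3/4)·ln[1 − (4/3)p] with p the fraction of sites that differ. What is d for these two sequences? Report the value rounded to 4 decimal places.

Mismatches occur at site 2 (C/T), site 18 (C/A), site 23 (G/A), site 26 (C/G), site 34 (C/T).
p = 5/35 = 0.142857.
d = −0.75 · ln(1 − (4/3)·0.142857) = −0.75 · ln(0.809524) = −0.75 · (-0.211309) = 0.1585.

0.1585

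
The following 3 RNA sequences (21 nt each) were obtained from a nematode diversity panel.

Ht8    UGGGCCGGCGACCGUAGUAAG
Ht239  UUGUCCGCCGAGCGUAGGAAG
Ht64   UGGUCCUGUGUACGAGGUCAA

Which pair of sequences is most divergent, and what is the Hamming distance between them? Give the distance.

11

Pairwise Hamming distances:
  Ht8 vs Ht239: 5
  Ht8 vs Ht64: 9
  Ht239 vs Ht64: 11
The largest is 11, between Ht239 and Ht64.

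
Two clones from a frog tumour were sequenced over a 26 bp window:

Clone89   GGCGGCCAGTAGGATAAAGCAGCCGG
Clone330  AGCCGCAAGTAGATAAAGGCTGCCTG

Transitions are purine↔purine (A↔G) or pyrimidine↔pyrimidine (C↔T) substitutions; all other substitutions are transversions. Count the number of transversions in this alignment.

Differing sites — 1:G/A (Ti); 4:G/C (Tv); 7:C/A (Tv); 13:G/A (Ti); 14:A/T (Tv); 15:T/A (Tv); 18:A/G (Ti); 21:A/T (Tv); 25:G/T (Tv).
Of the 9 differences, 3 transitions and 6 transversions, so the answer is 6.

6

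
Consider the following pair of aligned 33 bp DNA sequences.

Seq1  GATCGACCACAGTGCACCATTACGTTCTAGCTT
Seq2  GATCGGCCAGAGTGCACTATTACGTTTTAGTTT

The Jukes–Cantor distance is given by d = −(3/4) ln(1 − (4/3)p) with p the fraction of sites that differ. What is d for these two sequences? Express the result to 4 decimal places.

0.1693

Differing sites — 6:A/G; 10:C/G; 18:C/T; 27:C/T; 31:C/T.
p = 5/33 = 0.151515.
d = −0.75 · ln(1 − (4/3)·0.151515) = −0.75 · ln(0.797980) = −0.75 · (-0.225672) = 0.1693.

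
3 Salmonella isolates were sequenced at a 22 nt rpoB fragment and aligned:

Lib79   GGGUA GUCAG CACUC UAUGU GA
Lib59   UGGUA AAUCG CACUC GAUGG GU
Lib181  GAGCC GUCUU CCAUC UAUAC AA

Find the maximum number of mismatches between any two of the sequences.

16

Pairwise Hamming distances:
  Lib79 vs Lib59: 8
  Lib79 vs Lib181: 10
  Lib59 vs Lib181: 16
The largest is 16, between Lib59 and Lib181.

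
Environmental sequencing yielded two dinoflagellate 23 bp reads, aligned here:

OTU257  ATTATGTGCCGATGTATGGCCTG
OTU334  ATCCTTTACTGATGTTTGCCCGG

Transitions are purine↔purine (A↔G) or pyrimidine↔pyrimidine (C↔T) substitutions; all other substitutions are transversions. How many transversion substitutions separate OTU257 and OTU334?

5

Differing sites — 3:T/C (Ti); 4:A/C (Tv); 6:G/T (Tv); 8:G/A (Ti); 10:C/T (Ti); 16:A/T (Tv); 19:G/C (Tv); 22:T/G (Tv).
Of the 8 differences, 3 transitions and 5 transversions, so the answer is 5.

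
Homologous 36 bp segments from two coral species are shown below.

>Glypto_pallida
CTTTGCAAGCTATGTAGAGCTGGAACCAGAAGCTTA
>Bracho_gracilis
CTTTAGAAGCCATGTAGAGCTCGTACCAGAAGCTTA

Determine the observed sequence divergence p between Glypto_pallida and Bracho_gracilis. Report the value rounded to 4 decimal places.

0.1389

Differing sites — 5:G/A; 6:C/G; 11:T/C; 22:G/C; 24:A/T.
There are 5 differences over 36 sites, so p = 5/36 = 0.1389.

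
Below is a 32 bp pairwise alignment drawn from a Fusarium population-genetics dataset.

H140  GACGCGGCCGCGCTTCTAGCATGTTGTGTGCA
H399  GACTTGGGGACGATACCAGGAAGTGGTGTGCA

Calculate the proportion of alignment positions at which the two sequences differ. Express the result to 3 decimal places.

The sequences differ at positions 4 (G/T), 5 (C/T), 8 (C/G), 9 (C/G), 10 (G/A), 13 (C/A), 15 (T/A), 17 (T/C), 20 (C/G), 22 (T/A), 25 (T/G).
There are 11 differences over 32 sites, so p = 11/32 = 0.344.

0.344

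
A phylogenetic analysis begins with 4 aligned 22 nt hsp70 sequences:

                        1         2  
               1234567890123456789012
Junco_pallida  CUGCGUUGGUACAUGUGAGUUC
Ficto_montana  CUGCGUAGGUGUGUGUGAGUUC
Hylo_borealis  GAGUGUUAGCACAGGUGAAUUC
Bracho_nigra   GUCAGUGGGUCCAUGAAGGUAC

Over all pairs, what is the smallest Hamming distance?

Pairwise Hamming distances:
  Junco_pallida vs Ficto_montana: 4
  Junco_pallida vs Hylo_borealis: 7
  Junco_pallida vs Bracho_nigra: 9
  Ficto_montana vs Hylo_borealis: 11
  Ficto_montana vs Bracho_nigra: 11
  Hylo_borealis vs Bracho_nigra: 13
The smallest is 4, between Junco_pallida and Ficto_montana.

4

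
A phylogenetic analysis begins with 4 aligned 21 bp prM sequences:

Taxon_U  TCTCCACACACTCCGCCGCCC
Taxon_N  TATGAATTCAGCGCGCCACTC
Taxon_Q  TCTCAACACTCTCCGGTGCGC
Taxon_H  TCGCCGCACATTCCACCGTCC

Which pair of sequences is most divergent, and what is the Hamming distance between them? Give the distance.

14

Pairwise Hamming distances:
  Taxon_U vs Taxon_N: 10
  Taxon_U vs Taxon_Q: 5
  Taxon_U vs Taxon_H: 5
  Taxon_N vs Taxon_Q: 12
  Taxon_N vs Taxon_H: 14
  Taxon_Q vs Taxon_H: 10
The largest is 14, between Taxon_N and Taxon_H.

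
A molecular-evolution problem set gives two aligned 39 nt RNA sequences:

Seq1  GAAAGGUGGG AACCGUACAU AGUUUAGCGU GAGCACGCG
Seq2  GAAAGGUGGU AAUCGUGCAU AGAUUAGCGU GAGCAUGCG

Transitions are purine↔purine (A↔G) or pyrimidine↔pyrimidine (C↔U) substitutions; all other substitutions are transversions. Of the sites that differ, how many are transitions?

The sequences differ at positions 10 (G/U, transversion), 13 (C/U, transition), 17 (A/G, transition), 23 (U/A, transversion), 36 (C/U, transition).
Of the 5 differences, 3 transitions and 2 transversions, so the answer is 3.

3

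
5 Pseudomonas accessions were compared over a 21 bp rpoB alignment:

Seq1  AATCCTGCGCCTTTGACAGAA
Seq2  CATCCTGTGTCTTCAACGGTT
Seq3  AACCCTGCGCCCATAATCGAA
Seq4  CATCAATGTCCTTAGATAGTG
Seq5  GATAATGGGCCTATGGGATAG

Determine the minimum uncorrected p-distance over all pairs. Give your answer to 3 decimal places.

Pairwise Hamming distances:
  Seq1 vs Seq2: 8
  Seq1 vs Seq3: 6
  Seq1 vs Seq4: 10
  Seq1 vs Seq5: 9
  Seq2 vs Seq3: 11
  Seq2 vs Seq4: 11
  Seq2 vs Seq5: 14
  Seq3 vs Seq4: 14
  Seq3 vs Seq5: 12
  Seq4 vs Seq5: 11
The smallest is 6 mismatches, between Seq1 and Seq3; p = 6/21 = 0.286.

0.286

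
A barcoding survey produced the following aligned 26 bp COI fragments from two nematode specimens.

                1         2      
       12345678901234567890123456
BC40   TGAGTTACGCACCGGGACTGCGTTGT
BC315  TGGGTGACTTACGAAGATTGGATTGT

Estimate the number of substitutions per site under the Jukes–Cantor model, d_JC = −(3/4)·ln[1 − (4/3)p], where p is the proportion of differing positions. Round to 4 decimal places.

Differing sites — 3:A/G; 6:T/G; 9:G/T; 10:C/T; 13:C/G; 14:G/A; 15:G/A; 18:C/T; 21:C/G; 22:G/A.
p = 10/26 = 0.384615.
d = −0.75 · ln(1 − (4/3)·0.384615) = −0.75 · ln(0.487180) = −0.75 · (-0.719122) = 0.5393.

0.5393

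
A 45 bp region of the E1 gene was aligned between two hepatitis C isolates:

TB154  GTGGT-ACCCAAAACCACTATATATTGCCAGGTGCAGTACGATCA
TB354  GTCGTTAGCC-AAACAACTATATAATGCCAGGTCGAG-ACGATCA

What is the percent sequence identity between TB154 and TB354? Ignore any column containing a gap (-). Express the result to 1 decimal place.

Excluding the 3 gap columns leaves 42 comparable sites.
The sequences differ at positions 3 (G/C), 8 (C/G), 16 (C/A), 25 (T/A), 34 (G/C), 35 (C/G).
36 of the 42 comparable sites match, so the percent identity is 36/42 × 100 = 85.7%.

85.7%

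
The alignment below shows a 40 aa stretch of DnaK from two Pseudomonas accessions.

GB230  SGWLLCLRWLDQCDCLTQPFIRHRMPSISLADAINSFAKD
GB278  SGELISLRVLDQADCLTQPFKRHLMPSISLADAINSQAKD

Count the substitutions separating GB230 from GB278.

Differing sites — 3:W/E; 5:L/I; 6:C/S; 9:W/V; 13:C/A; 21:I/K; 24:R/L; 37:F/Q.
That gives 8 mismatches out of 40 aligned sites, so the Hamming distance is 8.

8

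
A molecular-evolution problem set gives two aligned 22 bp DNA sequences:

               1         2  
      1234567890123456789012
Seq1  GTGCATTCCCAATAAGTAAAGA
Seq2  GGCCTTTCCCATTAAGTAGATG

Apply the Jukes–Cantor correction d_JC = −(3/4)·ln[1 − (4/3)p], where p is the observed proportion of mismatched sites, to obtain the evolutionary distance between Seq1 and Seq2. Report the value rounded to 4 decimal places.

0.4141

Differing sites — 2:T/G; 3:G/C; 5:A/T; 12:A/T; 19:A/G; 21:G/T; 22:A/G.
p = 7/22 = 0.318182.
d = −0.75 · ln(1 − (4/3)·0.318182) = −0.75 · ln(0.575757) = −0.75 · (-0.552070) = 0.4141.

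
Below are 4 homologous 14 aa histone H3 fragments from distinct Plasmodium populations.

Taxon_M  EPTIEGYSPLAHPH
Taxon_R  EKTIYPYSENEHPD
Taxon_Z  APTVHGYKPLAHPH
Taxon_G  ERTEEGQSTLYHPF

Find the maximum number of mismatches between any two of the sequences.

10

Pairwise Hamming distances:
  Taxon_M vs Taxon_R: 7
  Taxon_M vs Taxon_Z: 4
  Taxon_M vs Taxon_G: 6
  Taxon_R vs Taxon_Z: 10
  Taxon_R vs Taxon_G: 9
  Taxon_Z vs Taxon_G: 9
The largest is 10, between Taxon_R and Taxon_Z.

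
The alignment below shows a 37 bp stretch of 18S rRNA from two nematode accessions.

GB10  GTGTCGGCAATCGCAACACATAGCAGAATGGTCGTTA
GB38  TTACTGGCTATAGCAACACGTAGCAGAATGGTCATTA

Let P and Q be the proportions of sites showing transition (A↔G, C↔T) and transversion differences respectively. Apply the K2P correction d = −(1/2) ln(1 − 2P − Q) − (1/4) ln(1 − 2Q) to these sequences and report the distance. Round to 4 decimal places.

0.2607

The sequences differ at positions 1 (G/T, transversion), 3 (G/A, transition), 4 (T/C, transition), 5 (C/T, transition), 9 (A/T, transversion), 12 (C/A, transversion), 20 (A/G, transition), 34 (G/A, transition).
Of the 8 differences, 5 transitions and 3 transversions over 37 sites: P = 5/37 = 0.135135, Q = 3/37 = 0.081081.
d = −0.5·ln(0.648649) − 0.25·ln(0.837838) = −0.5·(-0.432864) − 0.25·(-0.176931) = 0.2607.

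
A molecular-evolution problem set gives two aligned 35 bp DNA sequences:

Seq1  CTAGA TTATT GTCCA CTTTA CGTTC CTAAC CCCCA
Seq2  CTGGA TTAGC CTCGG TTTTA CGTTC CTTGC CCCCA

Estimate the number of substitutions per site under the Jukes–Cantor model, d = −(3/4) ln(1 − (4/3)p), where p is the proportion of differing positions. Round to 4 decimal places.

0.3149

Mismatches occur at site 3 (A→G), site 9 (T→G), site 10 (T→C), site 11 (G→C), site 14 (C→G), site 15 (A→G), site 16 (C→T), site 28 (A→T), site 29 (A→G).
p = 9/35 = 0.257143.
d = −0.75 · ln(1 − (4/3)·0.257143) = −0.75 · ln(0.657143) = −0.75 · (-0.419854) = 0.3149.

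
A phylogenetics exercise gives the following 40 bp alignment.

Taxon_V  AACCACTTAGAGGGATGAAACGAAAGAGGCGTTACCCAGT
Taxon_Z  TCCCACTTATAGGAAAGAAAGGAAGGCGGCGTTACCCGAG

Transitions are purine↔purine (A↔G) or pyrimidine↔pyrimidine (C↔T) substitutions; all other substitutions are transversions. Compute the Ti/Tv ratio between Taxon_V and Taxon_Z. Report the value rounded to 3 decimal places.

Mismatches occur at site 1 (A↔T, transversion), site 2 (A↔C, transversion), site 10 (G↔T, transversion), site 14 (G↔A, transition), site 16 (T↔A, transversion), site 21 (C↔G, transversion), site 25 (A↔G, transition), site 27 (A↔C, transversion), site 38 (A↔G, transition), site 39 (G↔A, transition), site 40 (T↔G, transversion).
Of the 11 differences, 4 transitions and 7 transversions, so Ti/Tv = 4/7 = 0.571.

0.571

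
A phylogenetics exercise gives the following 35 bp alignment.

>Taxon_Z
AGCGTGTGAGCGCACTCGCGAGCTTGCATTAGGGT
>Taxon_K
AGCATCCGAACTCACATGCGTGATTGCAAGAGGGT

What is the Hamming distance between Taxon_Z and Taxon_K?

11

The sequences differ at positions 4 (G/A), 6 (G/C), 7 (T/C), 10 (G/A), 12 (G/T), 16 (T/A), 17 (C/T), 21 (A/T), 23 (C/A), 29 (T/A), 30 (T/G).
That gives 11 mismatches out of 35 aligned sites, so the Hamming distance is 11.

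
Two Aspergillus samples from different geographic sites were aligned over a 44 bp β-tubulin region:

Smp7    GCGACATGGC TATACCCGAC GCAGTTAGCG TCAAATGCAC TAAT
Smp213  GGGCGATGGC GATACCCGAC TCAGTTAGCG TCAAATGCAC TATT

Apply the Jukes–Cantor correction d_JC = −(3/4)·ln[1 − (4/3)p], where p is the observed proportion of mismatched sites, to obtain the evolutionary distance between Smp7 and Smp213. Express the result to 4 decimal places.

Differing sites — 2:C/G; 4:A/C; 5:C/G; 11:T/G; 21:G/T; 43:A/T.
p = 6/44 = 0.136364.
d = −0.75 · ln(1 − (4/3)·0.136364) = −0.75 · ln(0.818181) = −0.75 · (-0.200672) = 0.1505.

0.1505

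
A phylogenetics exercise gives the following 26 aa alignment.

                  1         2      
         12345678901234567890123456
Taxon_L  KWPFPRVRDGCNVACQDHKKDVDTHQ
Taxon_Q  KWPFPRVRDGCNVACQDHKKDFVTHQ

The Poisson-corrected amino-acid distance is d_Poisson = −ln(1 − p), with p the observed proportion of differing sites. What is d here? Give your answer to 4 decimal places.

0.0800

Differing sites — 22:V/F; 23:D/V.
p = 2/26 = 0.076923.
d = −ln(1 − 0.076923) = −ln(0.923077) = 0.0800.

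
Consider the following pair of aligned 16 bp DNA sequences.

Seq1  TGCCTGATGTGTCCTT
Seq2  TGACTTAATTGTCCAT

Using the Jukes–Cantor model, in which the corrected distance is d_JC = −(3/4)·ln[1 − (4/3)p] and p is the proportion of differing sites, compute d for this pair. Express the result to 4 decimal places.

0.4042

Mismatches occur at site 3 (C↔A), site 6 (G↔T), site 8 (T↔A), site 9 (G↔T), site 15 (T↔A).
p = 5/16 = 0.312500.
d = −0.75 · ln(1 − (4/3)·0.312500) = −0.75 · ln(0.583333) = −0.75 · (-0.538997) = 0.4042.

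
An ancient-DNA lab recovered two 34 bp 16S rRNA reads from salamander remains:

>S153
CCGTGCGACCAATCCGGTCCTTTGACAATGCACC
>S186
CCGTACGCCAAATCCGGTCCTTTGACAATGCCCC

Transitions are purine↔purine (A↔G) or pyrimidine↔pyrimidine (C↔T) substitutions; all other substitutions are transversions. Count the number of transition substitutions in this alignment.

1

Differing sites — 5:G/A (Ti); 8:A/C (Tv); 10:C/A (Tv); 32:A/C (Tv).
Of the 4 differences, 1 transition and 3 transversions, so the answer is 1.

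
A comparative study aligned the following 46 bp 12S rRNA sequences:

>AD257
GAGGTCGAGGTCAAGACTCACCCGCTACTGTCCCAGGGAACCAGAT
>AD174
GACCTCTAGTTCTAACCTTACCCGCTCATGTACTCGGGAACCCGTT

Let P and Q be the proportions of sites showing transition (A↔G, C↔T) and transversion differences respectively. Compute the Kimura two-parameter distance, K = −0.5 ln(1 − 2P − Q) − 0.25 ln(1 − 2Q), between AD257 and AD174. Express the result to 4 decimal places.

The sequences differ at positions 3 (G/C, transversion), 4 (G/C, transversion), 7 (G/T, transversion), 10 (G/T, transversion), 13 (A/T, transversion), 15 (G/A, transition), 16 (A/C, transversion), 19 (C/T, transition), 27 (A/C, transversion), 28 (C/A, transversion), 32 (C/A, transversion), 34 (C/T, transition), 35 (A/C, transversion), 43 (A/C, transversion), 45 (A/T, transversion).
Of the 15 differences, 3 transitions and 12 transversions over 46 sites: P = 3/46 = 0.065217, Q = 12/46 = 0.260870.
d = −0.5·ln(0.608696) − 0.25·ln(0.478260) = −0.5·(-0.496436) − 0.25·(-0.737601) = 0.4326.

0.4326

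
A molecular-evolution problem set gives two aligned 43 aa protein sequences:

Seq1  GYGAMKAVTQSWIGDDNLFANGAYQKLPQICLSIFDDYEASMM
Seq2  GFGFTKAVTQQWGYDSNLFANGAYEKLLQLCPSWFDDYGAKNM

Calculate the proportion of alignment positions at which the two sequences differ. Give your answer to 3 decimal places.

0.349

The sequences differ at positions 2 (Y/F), 4 (A/F), 5 (M/T), 11 (S/Q), 13 (I/G), 14 (G/Y), 16 (D/S), 25 (Q/E), 28 (P/L), 30 (I/L), 32 (L/P), 34 (I/W), 39 (E/G), 41 (S/K), 42 (M/N).
There are 15 differences over 43 sites, so p = 15/43 = 0.349.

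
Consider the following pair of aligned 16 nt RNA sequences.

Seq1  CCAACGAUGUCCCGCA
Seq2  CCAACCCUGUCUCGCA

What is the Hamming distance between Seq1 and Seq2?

3

Differing sites — 6:G/C; 7:A/C; 12:C/U.
That gives 3 mismatches out of 16 aligned sites, so the Hamming distance is 3.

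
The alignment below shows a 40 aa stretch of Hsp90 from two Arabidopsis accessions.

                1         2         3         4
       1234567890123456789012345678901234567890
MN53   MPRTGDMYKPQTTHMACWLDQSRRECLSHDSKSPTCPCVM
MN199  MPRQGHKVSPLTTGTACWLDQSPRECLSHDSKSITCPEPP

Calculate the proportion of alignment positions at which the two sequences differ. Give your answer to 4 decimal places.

Mismatches occur at site 4 (T↔Q), site 6 (D↔H), site 7 (M↔K), site 8 (Y↔V), site 9 (K↔S), site 11 (Q↔L), site 14 (H↔G), site 15 (M↔T), site 23 (R↔P), site 34 (P↔I), site 38 (C↔E), site 39 (V↔P), site 40 (M↔P).
There are 13 differences over 40 sites, so p = 13/40 = 0.3250.

0.3250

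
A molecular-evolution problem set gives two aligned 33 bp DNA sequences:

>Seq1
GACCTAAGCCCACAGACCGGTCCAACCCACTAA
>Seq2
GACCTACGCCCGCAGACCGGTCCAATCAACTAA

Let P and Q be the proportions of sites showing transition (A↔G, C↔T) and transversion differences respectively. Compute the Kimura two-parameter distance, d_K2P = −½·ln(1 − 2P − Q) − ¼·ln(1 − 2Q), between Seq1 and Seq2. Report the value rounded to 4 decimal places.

0.1326

The sequences differ at positions 7 (A/C, transversion), 12 (A/G, transition), 26 (C/T, transition), 28 (C/A, transversion).
Of the 4 differences, 2 transitions and 2 transversions over 33 sites: P = 2/33 = 0.060606, Q = 2/33 = 0.060606.
d = −0.5·ln(0.818182) − 0.25·ln(0.878788) = −0.5·(-0.200670) − 0.25·(-0.129212) = 0.1326.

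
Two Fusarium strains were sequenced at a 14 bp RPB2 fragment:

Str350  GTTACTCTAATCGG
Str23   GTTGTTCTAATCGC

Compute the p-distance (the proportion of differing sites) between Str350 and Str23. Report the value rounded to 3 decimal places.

0.214

Mismatches occur at site 4 (A→G), site 5 (C→T), site 14 (G→C).
There are 3 differences over 14 sites, so p = 3/14 = 0.214.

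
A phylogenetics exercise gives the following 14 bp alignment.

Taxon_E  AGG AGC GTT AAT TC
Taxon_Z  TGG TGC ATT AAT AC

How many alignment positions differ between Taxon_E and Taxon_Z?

4

Differing sites — 1:A/T; 4:A/T; 7:G/A; 13:T/A.
That gives 4 mismatches out of 14 aligned sites, so the Hamming distance is 4.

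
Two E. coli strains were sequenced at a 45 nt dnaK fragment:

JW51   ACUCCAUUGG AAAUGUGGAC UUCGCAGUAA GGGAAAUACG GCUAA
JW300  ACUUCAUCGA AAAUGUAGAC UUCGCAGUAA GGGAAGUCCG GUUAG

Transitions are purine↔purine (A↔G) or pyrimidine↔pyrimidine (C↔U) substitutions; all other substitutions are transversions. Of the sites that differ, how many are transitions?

Mismatches occur at site 4 (C/U, transition), site 8 (U/C, transition), site 10 (G/A, transition), site 17 (G/A, transition), site 36 (A/G, transition), site 38 (A/C, transversion), site 42 (C/U, transition), site 45 (A/G, transition).
Of the 8 differences, 7 transitions and 1 transversion, so the answer is 7.

7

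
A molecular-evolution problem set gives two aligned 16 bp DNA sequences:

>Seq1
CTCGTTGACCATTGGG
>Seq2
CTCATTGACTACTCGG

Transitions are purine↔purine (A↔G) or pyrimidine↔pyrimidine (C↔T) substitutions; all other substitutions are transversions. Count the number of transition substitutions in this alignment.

The sequences differ at positions 4 (G/A, transition), 10 (C/T, transition), 12 (T/C, transition), 14 (G/C, transversion).
Of the 4 differences, 3 transitions and 1 transversion, so the answer is 3.

3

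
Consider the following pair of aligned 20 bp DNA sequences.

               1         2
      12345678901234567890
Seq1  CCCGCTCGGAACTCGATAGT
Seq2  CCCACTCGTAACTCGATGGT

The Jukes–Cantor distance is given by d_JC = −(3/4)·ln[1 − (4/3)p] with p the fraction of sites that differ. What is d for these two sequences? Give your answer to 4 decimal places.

0.1674

Differing sites — 4:G/A; 9:G/T; 18:A/G.
p = 3/20 = 0.150000.
d = −0.75 · ln(1 − (4/3)·0.150000) = −0.75 · ln(0.800000) = −0.75 · (-0.223144) = 0.1674.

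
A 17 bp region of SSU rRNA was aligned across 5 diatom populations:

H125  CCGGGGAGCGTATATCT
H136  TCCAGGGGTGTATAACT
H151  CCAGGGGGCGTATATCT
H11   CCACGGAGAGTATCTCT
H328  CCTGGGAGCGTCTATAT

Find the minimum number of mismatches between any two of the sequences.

Pairwise Hamming distances:
  H125 vs H136: 6
  H125 vs H151: 2
  H125 vs H11: 4
  H125 vs H328: 3
  H136 vs H151: 5
  H136 vs H11: 7
  H136 vs H328: 8
  H151 vs H11: 4
  H151 vs H328: 4
  H11 vs H328: 6
The smallest is 2, between H125 and H151.

2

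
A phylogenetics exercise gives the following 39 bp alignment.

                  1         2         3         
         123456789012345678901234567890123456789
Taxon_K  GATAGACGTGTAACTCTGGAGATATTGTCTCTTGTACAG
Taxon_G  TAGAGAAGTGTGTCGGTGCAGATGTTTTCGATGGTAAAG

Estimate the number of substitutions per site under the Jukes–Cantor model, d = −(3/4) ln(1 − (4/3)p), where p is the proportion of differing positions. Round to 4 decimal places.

0.4885

Mismatches occur at site 1 (G→T), site 3 (T→G), site 7 (C→A), site 12 (A→G), site 13 (A→T), site 15 (T→G), site 16 (C→G), site 19 (G→C), site 24 (A→G), site 27 (G→T), site 30 (T→G), site 31 (C→A), site 33 (T→G), site 37 (C→A).
p = 14/39 = 0.358974.
d = −0.75 · ln(1 − (4/3)·0.358974) = −0.75 · ln(0.521368) = −0.75 · (-0.651299) = 0.4885.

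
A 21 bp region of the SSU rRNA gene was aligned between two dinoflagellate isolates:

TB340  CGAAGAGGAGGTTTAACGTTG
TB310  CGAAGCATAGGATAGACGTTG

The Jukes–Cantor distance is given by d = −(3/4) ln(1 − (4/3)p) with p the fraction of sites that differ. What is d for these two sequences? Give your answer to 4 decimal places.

0.3597

Mismatches occur at site 6 (A↔C), site 7 (G↔A), site 8 (G↔T), site 12 (T↔A), site 14 (T↔A), site 15 (A↔G).
p = 6/21 = 0.285714.
d = −0.75 · ln(1 − (4/3)·0.285714) = −0.75 · ln(0.619048) = −0.75 · (-0.479572) = 0.3597.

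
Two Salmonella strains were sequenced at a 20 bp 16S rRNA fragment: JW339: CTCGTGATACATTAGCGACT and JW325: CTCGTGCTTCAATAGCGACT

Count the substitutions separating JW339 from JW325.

3

Mismatches occur at site 7 (A→C), site 9 (A→T), site 12 (T→A).
That gives 3 mismatches out of 20 aligned sites, so the Hamming distance is 3.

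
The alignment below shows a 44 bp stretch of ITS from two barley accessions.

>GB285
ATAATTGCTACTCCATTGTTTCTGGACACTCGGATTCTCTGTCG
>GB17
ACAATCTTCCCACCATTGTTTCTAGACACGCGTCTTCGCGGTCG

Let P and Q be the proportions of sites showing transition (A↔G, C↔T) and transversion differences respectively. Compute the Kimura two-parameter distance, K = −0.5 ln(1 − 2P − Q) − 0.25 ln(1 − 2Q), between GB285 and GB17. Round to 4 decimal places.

Differing sites — 2:T/C (Ti); 6:T/C (Ti); 7:G/T (Tv); 8:C/T (Ti); 9:T/C (Ti); 10:A/C (Tv); 12:T/A (Tv); 24:G/A (Ti); 30:T/G (Tv); 33:G/T (Tv); 34:A/C (Tv); 38:T/G (Tv); 40:T/G (Tv).
Of the 13 differences, 5 transitions and 8 transversions over 44 sites: P = 5/44 = 0.113636, Q = 8/44 = 0.181818.
d = −0.5·ln(0.590910) − 0.25·ln(0.636364) = −0.5·(-0.526092) − 0.25·(-0.451985) = 0.3760.

0.3760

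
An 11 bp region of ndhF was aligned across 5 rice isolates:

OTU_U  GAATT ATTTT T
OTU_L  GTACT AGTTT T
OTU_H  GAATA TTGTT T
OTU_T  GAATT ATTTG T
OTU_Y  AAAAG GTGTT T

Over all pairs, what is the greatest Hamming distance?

Pairwise Hamming distances:
  OTU_U vs OTU_L: 3
  OTU_U vs OTU_H: 3
  OTU_U vs OTU_T: 1
  OTU_U vs OTU_Y: 5
  OTU_L vs OTU_H: 6
  OTU_L vs OTU_T: 4
  OTU_L vs OTU_Y: 7
  OTU_H vs OTU_T: 4
  OTU_H vs OTU_Y: 4
  OTU_T vs OTU_Y: 6
The largest is 7, between OTU_L and OTU_Y.

7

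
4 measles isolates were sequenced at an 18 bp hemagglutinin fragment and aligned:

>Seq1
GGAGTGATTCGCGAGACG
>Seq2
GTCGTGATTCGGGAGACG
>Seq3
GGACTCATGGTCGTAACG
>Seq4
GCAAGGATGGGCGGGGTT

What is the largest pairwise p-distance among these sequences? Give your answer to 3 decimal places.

0.611

Pairwise Hamming distances:
  Seq1 vs Seq2: 3
  Seq1 vs Seq3: 7
  Seq1 vs Seq4: 9
  Seq2 vs Seq3: 10
  Seq2 vs Seq4: 11
  Seq3 vs Seq4: 10
The largest is 11 mismatches, between Seq2 and Seq4; p = 11/18 = 0.611.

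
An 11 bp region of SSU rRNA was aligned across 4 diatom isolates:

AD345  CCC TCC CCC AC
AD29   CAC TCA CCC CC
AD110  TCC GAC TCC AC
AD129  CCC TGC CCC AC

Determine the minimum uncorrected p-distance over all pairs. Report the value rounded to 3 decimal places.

0.091

Pairwise Hamming distances:
  AD345 vs AD29: 3
  AD345 vs AD110: 4
  AD345 vs AD129: 1
  AD29 vs AD110: 7
  AD29 vs AD129: 4
  AD110 vs AD129: 4
The smallest is 1 mismatch, between AD345 and AD129; p = 1/11 = 0.091.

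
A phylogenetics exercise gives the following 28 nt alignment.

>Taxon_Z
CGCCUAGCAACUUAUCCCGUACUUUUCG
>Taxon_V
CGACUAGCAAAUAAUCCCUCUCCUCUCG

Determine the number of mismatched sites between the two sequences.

Differing sites — 3:C/A; 11:C/A; 13:U/A; 19:G/U; 20:U/C; 21:A/U; 23:U/C; 25:U/C.
That gives 8 mismatches out of 28 aligned sites, so the Hamming distance is 8.

8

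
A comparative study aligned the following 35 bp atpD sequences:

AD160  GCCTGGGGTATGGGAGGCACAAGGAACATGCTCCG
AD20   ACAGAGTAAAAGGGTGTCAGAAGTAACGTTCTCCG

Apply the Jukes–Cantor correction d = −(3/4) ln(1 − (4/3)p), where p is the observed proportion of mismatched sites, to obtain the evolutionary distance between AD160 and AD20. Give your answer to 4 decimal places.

0.5716

The sequences differ at positions 1 (G/A), 3 (C/A), 4 (T/G), 5 (G/A), 7 (G/T), 8 (G/A), 9 (T/A), 11 (T/A), 15 (A/T), 17 (G/T), 20 (C/G), 24 (G/T), 28 (A/G), 30 (G/T).
p = 14/35 = 0.400000.
d = −0.75 · ln(1 − (4/3)·0.400000) = −0.75 · ln(0.466667) = −0.75 · (-0.762139) = 0.5716.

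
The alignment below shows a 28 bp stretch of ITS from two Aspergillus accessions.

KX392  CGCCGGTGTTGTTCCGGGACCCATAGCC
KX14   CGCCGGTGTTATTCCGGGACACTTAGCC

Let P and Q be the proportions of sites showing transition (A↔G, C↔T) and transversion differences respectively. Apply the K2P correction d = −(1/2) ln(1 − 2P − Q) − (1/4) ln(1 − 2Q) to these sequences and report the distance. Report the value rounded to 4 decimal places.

Differing sites — 11:G/A (Ti); 21:C/A (Tv); 23:A/T (Tv).
Of the 3 differences, 1 transition and 2 transversions over 28 sites: P = 1/28 = 0.035714, Q = 2/28 = 0.071429.
d = −0.5·ln(0.857143) − 0.25·ln(0.857142) = −0.5·(-0.154151) − 0.25·(-0.154152) = 0.1156.

0.1156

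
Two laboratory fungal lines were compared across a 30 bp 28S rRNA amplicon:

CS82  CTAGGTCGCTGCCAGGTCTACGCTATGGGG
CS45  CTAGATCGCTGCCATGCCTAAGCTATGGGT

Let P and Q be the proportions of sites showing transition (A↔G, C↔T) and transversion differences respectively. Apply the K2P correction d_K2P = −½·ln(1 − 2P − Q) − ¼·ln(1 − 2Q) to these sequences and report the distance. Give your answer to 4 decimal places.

The sequences differ at positions 5 (G/A, transition), 15 (G/T, transversion), 17 (T/C, transition), 21 (C/A, transversion), 30 (G/T, transversion).
Of the 5 differences, 2 transitions and 3 transversions over 30 sites: P = 2/30 = 0.066667, Q = 3/30 = 0.100000.
d = −0.5·ln(0.766666) − 0.25·ln(0.800000) = −0.5·(-0.265704) − 0.25·(-0.223144) = 0.1886.

0.1886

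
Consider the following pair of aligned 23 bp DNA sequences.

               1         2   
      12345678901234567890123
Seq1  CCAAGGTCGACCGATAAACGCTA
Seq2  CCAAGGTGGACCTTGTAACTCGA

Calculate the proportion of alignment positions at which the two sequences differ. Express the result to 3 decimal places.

The sequences differ at positions 8 (C/G), 13 (G/T), 14 (A/T), 15 (T/G), 16 (A/T), 20 (G/T), 22 (T/G).
There are 7 differences over 23 sites, so p = 7/23 = 0.304.

0.304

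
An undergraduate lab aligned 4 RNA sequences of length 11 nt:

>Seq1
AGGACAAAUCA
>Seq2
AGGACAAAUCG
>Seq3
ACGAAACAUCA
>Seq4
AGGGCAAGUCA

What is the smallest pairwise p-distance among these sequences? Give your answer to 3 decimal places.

Pairwise Hamming distances:
  Seq1 vs Seq2: 1
  Seq1 vs Seq3: 3
  Seq1 vs Seq4: 2
  Seq2 vs Seq3: 4
  Seq2 vs Seq4: 3
  Seq3 vs Seq4: 5
The smallest is 1 mismatch, between Seq1 and Seq2; p = 1/11 = 0.091.

0.091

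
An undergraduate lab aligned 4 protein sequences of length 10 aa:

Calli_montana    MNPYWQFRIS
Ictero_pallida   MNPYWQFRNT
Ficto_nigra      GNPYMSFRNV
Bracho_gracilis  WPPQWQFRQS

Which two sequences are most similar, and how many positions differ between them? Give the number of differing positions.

Pairwise Hamming distances:
  Calli_montana vs Ictero_pallida: 2
  Calli_montana vs Ficto_nigra: 5
  Calli_montana vs Bracho_gracilis: 4
  Ictero_pallida vs Ficto_nigra: 4
  Ictero_pallida vs Bracho_gracilis: 5
  Ficto_nigra vs Bracho_gracilis: 7
The smallest is 2, between Calli_montana and Ictero_pallida.

2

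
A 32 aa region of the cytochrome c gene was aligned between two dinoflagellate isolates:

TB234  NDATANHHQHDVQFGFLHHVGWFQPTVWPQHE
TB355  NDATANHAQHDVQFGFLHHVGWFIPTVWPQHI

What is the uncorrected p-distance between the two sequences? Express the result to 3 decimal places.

0.094

Differing sites — 8:H/A; 24:Q/I; 32:E/I.
There are 3 differences over 32 sites, so p = 3/32 = 0.094.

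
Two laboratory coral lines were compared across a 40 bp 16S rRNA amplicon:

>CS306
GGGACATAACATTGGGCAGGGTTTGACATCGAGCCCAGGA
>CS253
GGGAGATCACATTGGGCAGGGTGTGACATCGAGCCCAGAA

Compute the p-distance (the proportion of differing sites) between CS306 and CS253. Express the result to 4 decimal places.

0.1000

Mismatches occur at site 5 (C→G), site 8 (A→C), site 23 (T→G), site 39 (G→A).
There are 4 differences over 40 sites, so p = 4/40 = 0.1000.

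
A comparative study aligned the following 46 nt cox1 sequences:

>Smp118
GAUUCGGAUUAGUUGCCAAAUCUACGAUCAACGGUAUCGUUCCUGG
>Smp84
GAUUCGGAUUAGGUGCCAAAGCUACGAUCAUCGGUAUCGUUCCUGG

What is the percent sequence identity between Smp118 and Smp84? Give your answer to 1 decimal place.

93.5%

The sequences differ at positions 13 (U/G), 21 (U/G), 31 (A/U).
43 of the 46 sites match, so the percent identity is 43/46 × 100 = 93.5%.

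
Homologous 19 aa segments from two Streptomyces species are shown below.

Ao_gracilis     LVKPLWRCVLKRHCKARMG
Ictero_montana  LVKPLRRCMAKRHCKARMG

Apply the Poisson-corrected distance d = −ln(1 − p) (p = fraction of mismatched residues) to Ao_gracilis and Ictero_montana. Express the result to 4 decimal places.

The sequences differ at positions 6 (W/R), 9 (V/M), 10 (L/A).
p = 3/19 = 0.157895.
d = −ln(1 − 0.157895) = −ln(0.842105) = 0.1719.

0.1719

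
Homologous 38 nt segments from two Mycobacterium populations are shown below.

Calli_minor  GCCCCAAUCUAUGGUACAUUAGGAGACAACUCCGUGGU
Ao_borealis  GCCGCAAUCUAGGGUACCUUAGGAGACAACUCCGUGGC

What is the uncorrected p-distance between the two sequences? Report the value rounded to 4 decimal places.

Differing sites — 4:C/G; 12:U/G; 18:A/C; 38:U/C.
There are 4 differences over 38 sites, so p = 4/38 = 0.1053.

0.1053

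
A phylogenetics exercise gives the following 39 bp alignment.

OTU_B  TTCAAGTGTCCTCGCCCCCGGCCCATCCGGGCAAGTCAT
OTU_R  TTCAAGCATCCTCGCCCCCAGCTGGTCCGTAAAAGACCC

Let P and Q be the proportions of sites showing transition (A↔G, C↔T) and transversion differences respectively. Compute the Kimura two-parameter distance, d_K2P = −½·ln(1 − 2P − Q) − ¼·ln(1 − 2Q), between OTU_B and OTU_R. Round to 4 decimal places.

Differing sites — 7:T/C (Ti); 8:G/A (Ti); 20:G/A (Ti); 23:C/T (Ti); 24:C/G (Tv); 25:A/G (Ti); 30:G/T (Tv); 31:G/A (Ti); 32:C/A (Tv); 36:T/A (Tv); 38:A/C (Tv); 39:T/C (Ti).
Of the 12 differences, 7 transitions and 5 transversions over 39 sites: P = 7/39 = 0.179487, Q = 5/39 = 0.128205.
d = −0.5·ln(0.512821) − 0.25·ln(0.743590) = −0.5·(-0.667828) − 0.25·(-0.296265) = 0.4080.

0.4080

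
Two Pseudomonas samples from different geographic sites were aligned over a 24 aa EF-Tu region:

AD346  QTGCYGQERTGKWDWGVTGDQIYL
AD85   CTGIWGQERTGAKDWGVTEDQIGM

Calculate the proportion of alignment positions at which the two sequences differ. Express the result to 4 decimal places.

Mismatches occur at site 1 (Q→C), site 4 (C→I), site 5 (Y→W), site 12 (K→A), site 13 (W→K), site 19 (G→E), site 23 (Y→G), site 24 (L→M).
There are 8 differences over 24 sites, so p = 8/24 = 0.3333.

0.3333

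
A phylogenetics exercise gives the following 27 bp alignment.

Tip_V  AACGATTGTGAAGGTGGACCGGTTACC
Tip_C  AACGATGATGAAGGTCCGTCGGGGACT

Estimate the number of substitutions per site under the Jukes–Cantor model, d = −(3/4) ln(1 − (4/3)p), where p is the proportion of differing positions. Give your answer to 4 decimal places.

Mismatches occur at site 7 (T/G), site 8 (G/A), site 16 (G/C), site 17 (G/C), site 18 (A/G), site 19 (C/T), site 23 (T/G), site 24 (T/G), site 27 (C/T).
p = 9/27 = 0.333333.
d = −0.75 · ln(1 − (4/3)·0.333333) = −0.75 · ln(0.555556) = −0.75 · (-0.587786) = 0.4408.

0.4408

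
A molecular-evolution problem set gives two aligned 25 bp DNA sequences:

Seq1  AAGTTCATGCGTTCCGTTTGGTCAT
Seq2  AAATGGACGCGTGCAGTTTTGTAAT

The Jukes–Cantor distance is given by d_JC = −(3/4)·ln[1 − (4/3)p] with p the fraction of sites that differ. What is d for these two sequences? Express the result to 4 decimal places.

0.4172

Differing sites — 3:G/A; 5:T/G; 6:C/G; 8:T/C; 13:T/G; 15:C/A; 20:G/T; 23:C/A.
p = 8/25 = 0.320000.
d = −0.75 · ln(1 − (4/3)·0.320000) = −0.75 · ln(0.573333) = −0.75 · (-0.556289) = 0.4172.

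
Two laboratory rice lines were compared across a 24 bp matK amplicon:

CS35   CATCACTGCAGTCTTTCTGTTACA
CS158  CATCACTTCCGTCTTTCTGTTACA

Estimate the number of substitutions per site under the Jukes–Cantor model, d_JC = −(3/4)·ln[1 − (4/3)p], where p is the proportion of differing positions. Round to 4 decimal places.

0.0883

Differing sites — 8:G/T; 10:A/C.
p = 2/24 = 0.083333.
d = −0.75 · ln(1 − (4/3)·0.083333) = −0.75 · ln(0.888889) = −0.75 · (-0.117783) = 0.0883.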